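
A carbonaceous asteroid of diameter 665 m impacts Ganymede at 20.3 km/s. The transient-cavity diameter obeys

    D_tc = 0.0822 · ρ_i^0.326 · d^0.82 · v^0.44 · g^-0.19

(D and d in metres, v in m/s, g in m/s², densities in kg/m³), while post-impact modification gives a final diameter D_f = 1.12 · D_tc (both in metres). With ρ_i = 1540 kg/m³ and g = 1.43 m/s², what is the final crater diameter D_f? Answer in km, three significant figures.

D_f ≈ 15.3 km

v = 20300 m/s.
ρ_i^0.326 = 1540^0.326 = 10.94
d^0.82 = 665^0.82 = 206.4
v^0.44 = 20300^0.44 = 78.58
g^-0.19 = 1.43^-0.19 = 0.9343
D_tc = 0.0822 × 10.94 × 206.4 × 78.58 × 0.9343 = 13630 m
D_f = 1.12 × 13630 = 15266 m
     = 15.27 km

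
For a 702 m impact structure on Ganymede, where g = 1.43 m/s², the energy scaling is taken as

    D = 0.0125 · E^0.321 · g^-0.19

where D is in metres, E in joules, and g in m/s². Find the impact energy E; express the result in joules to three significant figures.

E ≈ 7.72 × 10^14 J

Rearranging: E = [D / (0.0125 · g^-0.19)]^(1/0.321).
g^-0.19 = 1.43^-0.19 = 0.9343
D / (0.0125 × 0.9343) = 702 / (0.01168) = 6.010 × 10^4
E = (6.010 × 10^4)^3.1153 = 7.720 × 10^14 J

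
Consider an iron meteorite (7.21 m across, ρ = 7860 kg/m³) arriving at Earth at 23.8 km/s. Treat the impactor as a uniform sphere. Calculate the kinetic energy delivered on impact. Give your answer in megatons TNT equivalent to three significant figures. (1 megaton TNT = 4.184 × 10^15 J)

v = 23800 m/s.
Mass m = (π/6) ρ d³ = (π/6) × 7860 × (7.21)³ = 1.543 × 10^6 kg
E = ½ m v² = 0.5 × 1.543 × 10^6 × (23800)² = 4.370 × 10^14 J
   = 4.370 × 10^14 / 4.184×10^15 = 0.1044 Mt

E ≈ 0.104 Mt TNT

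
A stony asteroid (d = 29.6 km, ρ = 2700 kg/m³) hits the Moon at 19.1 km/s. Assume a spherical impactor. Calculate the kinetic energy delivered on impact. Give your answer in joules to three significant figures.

d = 29600 m; v = 19100 m/s.
Mass m = (π/6) ρ d³ = (π/6) × 2700 × (29600)³ = 3.666 × 10^16 kg
E = ½ m v² = 0.5 × 3.666 × 10^16 × (19100)² = 6.687 × 10^24 J

E ≈ 6.69 × 10^24 J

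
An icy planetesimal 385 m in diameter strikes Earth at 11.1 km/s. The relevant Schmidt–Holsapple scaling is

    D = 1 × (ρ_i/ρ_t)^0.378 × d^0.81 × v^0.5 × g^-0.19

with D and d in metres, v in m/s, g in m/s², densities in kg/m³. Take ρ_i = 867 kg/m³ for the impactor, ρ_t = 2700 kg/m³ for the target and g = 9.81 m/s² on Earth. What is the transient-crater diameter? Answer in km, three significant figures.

In SI units: v = 11100 m/s.
(ρ_i/ρ_t)^0.378 = (867/2700)^0.378 = 0.6509
d^0.81 = 385^0.81 = 124.2
v^0.5 = 11100^0.5 = 105.4
g^-0.19 = 9.81^-0.19 = 0.6480
D = 1 × 0.6509 × 124.2 × 105.4 × 0.6480 = 5521 m
   = 5.521 km

D ≈ 5.52 km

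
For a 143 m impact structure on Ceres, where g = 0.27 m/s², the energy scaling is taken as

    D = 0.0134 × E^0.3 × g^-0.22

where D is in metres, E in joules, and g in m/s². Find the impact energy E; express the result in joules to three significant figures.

Rearranging: E = [D / (0.0134 · g^-0.22)]^(1/0.3).
g^-0.22 = 0.27^-0.22 = 1.334
D / (0.0134 × 1.334) = 143 / (0.01788) = 7.998 × 10^3
E = (7.998 × 10^3)^3.3333 = 1.023 × 10^13 J

E ≈ 1.02 × 10^13 J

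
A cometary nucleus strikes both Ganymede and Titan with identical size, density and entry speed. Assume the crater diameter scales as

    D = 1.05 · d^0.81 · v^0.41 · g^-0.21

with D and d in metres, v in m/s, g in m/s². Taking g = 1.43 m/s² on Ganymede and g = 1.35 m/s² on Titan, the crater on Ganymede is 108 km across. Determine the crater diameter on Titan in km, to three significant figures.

D ≈ 109 km

All impactor-dependent factors cancel in the ratio, leaving D_Titan/D_Ganymede = (g_Titan/g_Ganymede)^-0.21.
(1.35/1.43)^-0.21 = 0.9441^-0.21 = 1.012
D_Titan = 1.012 × 108 km = 109 km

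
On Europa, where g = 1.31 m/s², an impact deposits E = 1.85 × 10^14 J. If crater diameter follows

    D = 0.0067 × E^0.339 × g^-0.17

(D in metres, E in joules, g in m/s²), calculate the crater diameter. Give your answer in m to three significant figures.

E^0.339 = (1.85 × 10^14)^0.339 = 6.864 × 10^4
g^-0.17 = 1.31^-0.17 = 0.9551
D = 0.0067 × 6.864 × 10^4 × 0.9551 = 439.2 m

D ≈ 439 m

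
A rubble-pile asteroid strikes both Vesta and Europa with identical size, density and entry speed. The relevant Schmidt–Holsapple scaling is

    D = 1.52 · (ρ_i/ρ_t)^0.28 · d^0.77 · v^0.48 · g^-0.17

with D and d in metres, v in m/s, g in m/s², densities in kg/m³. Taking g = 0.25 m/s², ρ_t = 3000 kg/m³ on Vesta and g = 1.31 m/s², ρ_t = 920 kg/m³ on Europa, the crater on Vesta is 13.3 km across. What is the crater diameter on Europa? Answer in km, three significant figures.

The impactor-only factors (d, v, ρ_i) cancel in the ratio, leaving D_Europa/D_Vesta = (g_Europa/g_Vesta)^-0.17 · (ρ_t,Vesta/ρ_t,Europa)^0.28.
(1.31/0.25)^-0.17 = 5.240^-0.17 = 0.7546
(3000/920)^0.28 = 3.261^0.28 = 1.392
Ratio = 0.7546 × 1.392 = 1.050
D_Europa = 1.050 × 13.3 km = 14.0 km

D ≈ 14.0 km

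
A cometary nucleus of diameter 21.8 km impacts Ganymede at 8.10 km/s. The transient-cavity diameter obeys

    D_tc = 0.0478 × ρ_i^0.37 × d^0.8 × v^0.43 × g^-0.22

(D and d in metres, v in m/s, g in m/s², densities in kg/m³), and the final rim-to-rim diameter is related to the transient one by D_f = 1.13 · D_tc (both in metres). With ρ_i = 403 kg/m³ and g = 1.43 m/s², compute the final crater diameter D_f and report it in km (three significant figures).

D_f ≈ 65.1 km

In SI: d = 21800 m, v = 8100 m/s.
ρ_i^0.37 = 403^0.37 = 9.204
d^0.8 = 21800^0.8 = 2956
v^0.43 = 8100^0.43 = 47.93
g^-0.22 = 1.43^-0.22 = 0.9243
D_tc = 0.0478 × 9.204 × 2956 × 47.93 × 0.9243 = 57610 m
D_f = 1.13 × 57610 = 65099 m
     = 65.10 km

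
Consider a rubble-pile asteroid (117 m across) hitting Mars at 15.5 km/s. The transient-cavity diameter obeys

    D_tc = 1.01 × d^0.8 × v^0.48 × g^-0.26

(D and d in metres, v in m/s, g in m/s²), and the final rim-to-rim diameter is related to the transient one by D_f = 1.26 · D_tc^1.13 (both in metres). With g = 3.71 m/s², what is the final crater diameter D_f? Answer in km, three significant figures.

D_f ≈ 12.0 km

v = 15500 m/s.
d^0.8 = 117^0.8 = 45.14
v^0.48 = 15500^0.48 = 102.7
g^-0.26 = 3.71^-0.26 = 0.7112
D_tc = 1.01 × 45.14 × 102.7 × 0.7112 = 3330 m
D_f = 1.26 × (3330)^1.13 = 12043 m
     = 12.04 km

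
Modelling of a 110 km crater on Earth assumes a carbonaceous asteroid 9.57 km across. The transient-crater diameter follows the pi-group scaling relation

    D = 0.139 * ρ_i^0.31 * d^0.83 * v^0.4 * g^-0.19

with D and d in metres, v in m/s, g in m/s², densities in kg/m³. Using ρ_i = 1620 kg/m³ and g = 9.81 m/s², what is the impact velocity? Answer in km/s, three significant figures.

v ≈ 29.5 km/s

Rearranging for v: v = [D / (0.139 · 1620^0.31 · 9570^0.83 · 9.81^-0.19)]^(1/0.4).
D = 110000 m.
1620^0.31 = 9.884
9570^0.83 = 2014
9.81^-0.19 = 0.6480
Denominator = 0.139 × 9.884 × 2014 × 0.6480 = 1793
D / 1793 = 110000 / 1793 = 61.35
v = 61.35^(1/0.4) = 61.35^2.5 = 29481 m/s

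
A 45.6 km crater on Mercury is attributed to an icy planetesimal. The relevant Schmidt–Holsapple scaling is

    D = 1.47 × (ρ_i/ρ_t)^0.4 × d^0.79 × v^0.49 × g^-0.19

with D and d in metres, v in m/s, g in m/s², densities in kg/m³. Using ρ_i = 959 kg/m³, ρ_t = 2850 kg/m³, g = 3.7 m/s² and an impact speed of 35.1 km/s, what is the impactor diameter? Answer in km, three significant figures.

d ≈ 1.75 km

Rearranging for d: d = [D / (1.47 · (959/2850)^0.4 · 35100^0.49 · 3.7^-0.19)]^(1/0.79).
D = 45600 m.
(959/2850)^0.4 = 0.6468
35100^0.49 = 168.7
3.7^-0.19 = 0.7799
Denominator = 1.47 × 0.6468 × 168.7 × 0.7799 = 125.1
D / 125.1 = 45600 / 125.1 = 364.5
d = 364.5^(1/0.79) = 364.5^1.2658 = 1748 m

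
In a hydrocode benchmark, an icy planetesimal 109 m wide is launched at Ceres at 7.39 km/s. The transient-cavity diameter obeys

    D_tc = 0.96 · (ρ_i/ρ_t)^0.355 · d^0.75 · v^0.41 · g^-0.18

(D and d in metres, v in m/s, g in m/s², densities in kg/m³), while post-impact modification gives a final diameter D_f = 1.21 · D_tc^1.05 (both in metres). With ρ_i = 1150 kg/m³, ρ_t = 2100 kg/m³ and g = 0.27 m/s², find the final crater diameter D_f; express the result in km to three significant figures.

v = 7390 m/s.
(ρ_i/ρ_t)^0.355 = (1150/2100)^0.355 = 0.8075
d^0.75 = 109^0.75 = 33.73
v^0.41 = 7390^0.41 = 38.56
g^-0.18 = 0.27^-0.18 = 1.266
D_tc = 0.96 × 0.8075 × 33.73 × 38.56 × 1.266 = 1276 m
D_f = 1.21 × (1276)^1.05 = 2208 m
     = 2.208 km

D_f ≈ 2.21 km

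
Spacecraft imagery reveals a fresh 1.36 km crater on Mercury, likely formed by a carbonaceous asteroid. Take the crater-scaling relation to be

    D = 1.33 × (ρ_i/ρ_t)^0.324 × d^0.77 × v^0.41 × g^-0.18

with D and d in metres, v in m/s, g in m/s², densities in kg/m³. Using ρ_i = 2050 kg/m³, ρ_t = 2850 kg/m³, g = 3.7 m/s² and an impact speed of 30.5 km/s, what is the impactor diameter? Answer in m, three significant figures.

d ≈ 51.8 m

Rearranging for d: d = [D / (1.33 · (2050/2850)^0.324 · 30500^0.41 · 3.7^-0.18)]^(1/0.77).
D = 1360 m.
(2050/2850)^0.324 = 0.8987
30500^0.41 = 68.95
3.7^-0.18 = 0.7902
Denominator = 1.33 × 0.8987 × 68.95 × 0.7902 = 65.12
D / 65.12 = 1360 / 65.12 = 20.88
d = 20.88^(1/0.77) = 20.88^1.2987 = 51.75 m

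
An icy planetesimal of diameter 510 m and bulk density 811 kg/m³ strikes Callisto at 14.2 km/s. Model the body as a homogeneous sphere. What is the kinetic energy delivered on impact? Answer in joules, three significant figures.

E ≈ 5.68 × 10^18 J

v = 14200 m/s.
Mass m = (π/6) ρ d³ = (π/6) × 811 × (510)³ = 5.633 × 10^10 kg
E = ½ m v² = 0.5 × 5.633 × 10^10 × (14200)² = 5.679 × 10^18 J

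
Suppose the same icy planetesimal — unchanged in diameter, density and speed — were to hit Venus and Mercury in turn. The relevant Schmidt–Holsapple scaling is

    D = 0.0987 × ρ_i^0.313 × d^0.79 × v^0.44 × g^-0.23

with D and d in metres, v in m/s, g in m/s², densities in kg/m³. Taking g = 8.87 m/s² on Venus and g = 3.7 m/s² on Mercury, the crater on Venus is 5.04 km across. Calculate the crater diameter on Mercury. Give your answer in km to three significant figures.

All impactor-dependent factors cancel in the ratio, leaving D_Mercury/D_Venus = (g_Mercury/g_Venus)^-0.23.
(3.7/8.87)^-0.23 = 0.4171^-0.23 = 1.223
D_Mercury = 1.223 × 5.04 km = 6.16 km

D ≈ 6.16 km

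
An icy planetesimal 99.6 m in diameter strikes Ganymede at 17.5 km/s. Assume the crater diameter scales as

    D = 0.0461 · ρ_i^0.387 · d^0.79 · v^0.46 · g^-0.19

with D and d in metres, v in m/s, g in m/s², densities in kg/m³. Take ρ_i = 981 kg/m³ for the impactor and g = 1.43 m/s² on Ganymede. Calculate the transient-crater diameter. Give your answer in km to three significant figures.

In SI units: v = 17500 m/s.
ρ_i^0.387 = 981^0.387 = 14.38
d^0.79 = 99.6^0.79 = 37.90
v^0.46 = 17500^0.46 = 89.49
g^-0.19 = 1.43^-0.19 = 0.9343
D = 0.0461 × 14.38 × 37.90 × 89.49 × 0.9343 = 2101 m
   = 2.101 km

D ≈ 2.10 km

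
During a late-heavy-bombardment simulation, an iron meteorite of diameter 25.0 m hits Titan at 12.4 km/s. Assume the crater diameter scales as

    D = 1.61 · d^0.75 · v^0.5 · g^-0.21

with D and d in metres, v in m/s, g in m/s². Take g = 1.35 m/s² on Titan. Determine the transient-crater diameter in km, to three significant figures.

D ≈ 1.88 km

In SI units: v = 12400 m/s.
d^0.75 = 25^0.75 = 11.18
v^0.5 = 12400^0.5 = 111.4
g^-0.21 = 1.35^-0.21 = 0.9389
D = 1.61 × 11.18 × 111.4 × 0.9389 = 1883 m
   = 1.883 km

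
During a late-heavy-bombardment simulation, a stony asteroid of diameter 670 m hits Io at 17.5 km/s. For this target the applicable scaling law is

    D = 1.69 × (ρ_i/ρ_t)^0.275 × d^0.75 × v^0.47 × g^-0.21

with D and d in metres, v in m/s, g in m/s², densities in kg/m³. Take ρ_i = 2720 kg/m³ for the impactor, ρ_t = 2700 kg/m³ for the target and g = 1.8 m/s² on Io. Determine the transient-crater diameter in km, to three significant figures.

D ≈ 19.5 km

In SI units: v = 17500 m/s.
(ρ_i/ρ_t)^0.275 = (2720/2700)^0.275 = 1.002
d^0.75 = 670^0.75 = 131.7
v^0.47 = 17500^0.47 = 98.68
g^-0.21 = 1.8^-0.21 = 0.8839
D = 1.69 × 1.002 × 131.7 × 98.68 × 0.8839 = 19452 m
   = 19.45 km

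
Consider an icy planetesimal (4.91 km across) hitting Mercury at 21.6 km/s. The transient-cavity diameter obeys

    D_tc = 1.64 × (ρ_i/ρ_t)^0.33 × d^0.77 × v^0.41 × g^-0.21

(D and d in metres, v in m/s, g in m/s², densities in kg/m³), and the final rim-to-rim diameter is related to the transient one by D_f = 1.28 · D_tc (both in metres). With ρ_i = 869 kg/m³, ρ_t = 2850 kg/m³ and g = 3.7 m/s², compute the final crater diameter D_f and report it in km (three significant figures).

D_f ≈ 44.9 km

In SI: d = 4910 m, v = 21600 m/s.
(ρ_i/ρ_t)^0.33 = (869/2850)^0.33 = 0.6757
d^0.77 = 4910^0.77 = 695.2
v^0.41 = 21600^0.41 = 59.86
g^-0.21 = 3.7^-0.21 = 0.7598
D_tc = 1.64 × 0.6757 × 695.2 × 59.86 × 0.7598 = 35040 m
D_f = 1.28 × 35040 = 44851 m
     = 44.85 km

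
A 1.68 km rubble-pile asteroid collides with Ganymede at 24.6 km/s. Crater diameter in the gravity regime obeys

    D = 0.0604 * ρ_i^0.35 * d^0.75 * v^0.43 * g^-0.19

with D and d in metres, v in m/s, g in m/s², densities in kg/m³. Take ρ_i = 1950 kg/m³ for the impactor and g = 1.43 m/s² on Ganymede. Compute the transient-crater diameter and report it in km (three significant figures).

In SI units: d = 1680 m, v = 24600 m/s.
ρ_i^0.35 = 1950^0.35 = 14.17
d^0.75 = 1680^0.75 = 262.4
v^0.43 = 24600^0.43 = 77.29
g^-0.19 = 1.43^-0.19 = 0.9343
D = 0.0604 × 14.17 × 262.4 × 77.29 × 0.9343 = 16217 m
   = 16.22 km

D ≈ 16.2 km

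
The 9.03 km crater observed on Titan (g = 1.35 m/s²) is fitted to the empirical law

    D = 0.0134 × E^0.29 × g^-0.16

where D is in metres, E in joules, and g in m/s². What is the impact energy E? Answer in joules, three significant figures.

Rearranging: E = [D / (0.0134 · g^-0.16)]^(1/0.29).
D = 9030 m.
g^-0.16 = 1.35^-0.16 = 0.9531
D / (0.0134 × 0.9531) = 9030 / (0.01277) = 7.071 × 10^5
E = (7.071 × 10^5)^3.4483 = 1.482 × 10^20 J

E ≈ 1.48 × 10^20 J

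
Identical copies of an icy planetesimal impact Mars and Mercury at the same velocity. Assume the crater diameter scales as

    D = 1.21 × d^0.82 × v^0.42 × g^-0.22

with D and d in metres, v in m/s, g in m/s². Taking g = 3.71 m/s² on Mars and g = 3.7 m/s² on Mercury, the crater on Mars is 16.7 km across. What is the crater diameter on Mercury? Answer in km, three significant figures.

All impactor-dependent factors cancel in the ratio, leaving D_Mercury/D_Mars = (g_Mercury/g_Mars)^-0.22.
(3.7/3.71)^-0.22 = 0.9973^-0.22 = 1.001
D_Mercury = 1.001 × 16.7 km = 16.7 km

D ≈ 16.7 km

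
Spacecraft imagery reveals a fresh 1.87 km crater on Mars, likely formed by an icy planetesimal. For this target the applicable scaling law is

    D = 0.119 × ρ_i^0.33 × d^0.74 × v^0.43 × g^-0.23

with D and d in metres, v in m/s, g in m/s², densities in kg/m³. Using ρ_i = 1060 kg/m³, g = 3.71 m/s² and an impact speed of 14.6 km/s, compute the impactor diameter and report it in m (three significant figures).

d ≈ 120 m

Rearranging for d: d = [D / (0.119 · 1060^0.33 · 14600^0.43 · 3.71^-0.23)]^(1/0.74).
D = 1870 m.
1060^0.33 = 9.962
14600^0.43 = 61.75
3.71^-0.23 = 0.7397
Denominator = 0.119 × 9.962 × 61.75 × 0.7397 = 54.15
D / 54.15 = 1870 / 54.15 = 34.53
d = 34.53^(1/0.74) = 34.53^1.3514 = 119.9 m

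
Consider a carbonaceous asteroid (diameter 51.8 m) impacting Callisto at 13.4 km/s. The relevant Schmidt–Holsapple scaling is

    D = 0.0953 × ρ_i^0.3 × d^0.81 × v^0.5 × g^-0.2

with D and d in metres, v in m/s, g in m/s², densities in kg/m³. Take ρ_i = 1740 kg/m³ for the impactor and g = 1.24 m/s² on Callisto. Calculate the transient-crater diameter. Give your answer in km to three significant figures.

In SI units: v = 13400 m/s.
ρ_i^0.3 = 1740^0.3 = 9.379
d^0.81 = 51.8^0.81 = 24.47
v^0.5 = 13400^0.5 = 115.8
g^-0.2 = 1.24^-0.2 = 0.9579
D = 0.0953 × 9.379 × 24.47 × 115.8 × 0.9579 = 2426 m
   = 2.426 km

D ≈ 2.43 km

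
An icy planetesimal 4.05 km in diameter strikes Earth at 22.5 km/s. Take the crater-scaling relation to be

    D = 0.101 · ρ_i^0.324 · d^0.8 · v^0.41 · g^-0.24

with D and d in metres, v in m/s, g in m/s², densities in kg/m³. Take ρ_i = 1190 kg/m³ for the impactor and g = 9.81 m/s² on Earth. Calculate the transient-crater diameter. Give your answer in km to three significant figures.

D ≈ 27.1 km

In SI units: d = 4050 m, v = 22500 m/s.
ρ_i^0.324 = 1190^0.324 = 9.919
d^0.8 = 4050^0.8 = 769.1
v^0.41 = 22500^0.41 = 60.87
g^-0.24 = 9.81^-0.24 = 0.5781
D = 0.101 × 9.919 × 769.1 × 60.87 × 0.5781 = 27113 m
   = 27.11 km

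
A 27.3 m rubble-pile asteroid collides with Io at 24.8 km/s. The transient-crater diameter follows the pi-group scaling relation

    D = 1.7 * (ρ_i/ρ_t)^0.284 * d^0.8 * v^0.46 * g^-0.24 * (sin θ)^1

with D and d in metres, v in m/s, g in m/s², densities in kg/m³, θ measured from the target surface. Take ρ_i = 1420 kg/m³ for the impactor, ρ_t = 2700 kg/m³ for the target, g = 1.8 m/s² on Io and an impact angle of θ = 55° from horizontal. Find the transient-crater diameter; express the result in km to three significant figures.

In SI units: v = 24800 m/s.
(ρ_i/ρ_t)^0.284 = (1420/2700)^0.284 = 0.8332
d^0.8 = 27.3^0.8 = 14.09
v^0.46 = 24800^0.46 = 105.1
g^-0.24 = 1.8^-0.24 = 0.8684
(sin 55°)^1 = 0.8192^1 = 0.8192
D = 1.7 × 0.8332 × 14.09 × 105.1 × 0.8684 × 0.8192 = 1492 m
   = 1.492 km

D ≈ 1.49 km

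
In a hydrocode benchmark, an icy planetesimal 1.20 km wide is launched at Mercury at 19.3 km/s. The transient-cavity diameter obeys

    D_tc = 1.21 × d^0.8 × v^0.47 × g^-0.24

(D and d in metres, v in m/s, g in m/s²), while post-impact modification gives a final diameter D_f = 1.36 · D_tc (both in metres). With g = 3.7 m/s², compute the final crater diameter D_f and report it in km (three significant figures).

In SI: d = 1200 m, v = 19300 m/s.
d^0.8 = 1200^0.8 = 290.6
v^0.47 = 19300^0.47 = 103.3
g^-0.24 = 3.7^-0.24 = 0.7305
D_tc = 1.21 × 290.6 × 103.3 × 0.7305 = 26530 m
D_f = 1.36 × 26530 = 36081 m
     = 36.08 km

D_f ≈ 36.1 km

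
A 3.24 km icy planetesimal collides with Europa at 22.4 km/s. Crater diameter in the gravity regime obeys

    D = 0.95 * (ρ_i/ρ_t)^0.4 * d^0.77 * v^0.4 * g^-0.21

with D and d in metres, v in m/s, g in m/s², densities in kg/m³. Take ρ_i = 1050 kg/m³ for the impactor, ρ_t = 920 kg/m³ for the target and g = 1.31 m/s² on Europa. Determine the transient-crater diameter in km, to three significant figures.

In SI units: d = 3240 m, v = 22400 m/s.
(ρ_i/ρ_t)^0.4 = (1050/920)^0.4 = 1.054
d^0.77 = 3240^0.77 = 504.8
v^0.4 = 22400^0.4 = 54.97
g^-0.21 = 1.31^-0.21 = 0.9449
D = 0.95 × 1.054 × 504.8 × 54.97 × 0.9449 = 26254 m
   = 26.25 km

D ≈ 26.3 km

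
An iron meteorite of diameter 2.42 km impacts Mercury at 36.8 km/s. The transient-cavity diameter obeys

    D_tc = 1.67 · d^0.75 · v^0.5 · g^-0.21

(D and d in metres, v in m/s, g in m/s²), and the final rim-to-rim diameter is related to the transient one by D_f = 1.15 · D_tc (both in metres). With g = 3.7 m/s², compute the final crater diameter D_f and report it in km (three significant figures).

D_f ≈ 96.6 km

In SI: d = 2420 m, v = 36800 m/s.
d^0.75 = 2420^0.75 = 345.0
v^0.5 = 36800^0.5 = 191.8
g^-0.21 = 3.7^-0.21 = 0.7598
D_tc = 1.67 × 345.0 × 191.8 × 0.7598 = 83960 m
D_f = 1.15 × 83960 = 96554 m
     = 96.55 km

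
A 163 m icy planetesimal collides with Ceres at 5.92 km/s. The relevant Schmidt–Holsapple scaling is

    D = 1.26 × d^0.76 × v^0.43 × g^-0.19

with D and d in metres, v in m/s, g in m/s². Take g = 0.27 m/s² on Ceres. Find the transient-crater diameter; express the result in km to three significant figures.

In SI units: v = 5920 m/s.
d^0.76 = 163^0.76 = 48.00
v^0.43 = 5920^0.43 = 41.89
g^-0.19 = 0.27^-0.19 = 1.282
D = 1.26 × 48.00 × 41.89 × 1.282 = 3248 m
   = 3.248 km

D ≈ 3.25 km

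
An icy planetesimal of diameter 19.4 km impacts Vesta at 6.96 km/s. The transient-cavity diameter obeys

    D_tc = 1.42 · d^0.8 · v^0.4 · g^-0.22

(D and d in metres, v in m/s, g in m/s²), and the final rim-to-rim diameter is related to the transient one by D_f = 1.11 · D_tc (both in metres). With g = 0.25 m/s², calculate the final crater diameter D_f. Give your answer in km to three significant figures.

In SI: d = 19400 m, v = 6960 m/s.
d^0.8 = 19400^0.8 = 2693
v^0.4 = 6960^0.4 = 34.44
g^-0.22 = 0.25^-0.22 = 1.357
D_tc = 1.42 × 2693 × 34.44 × 1.357 = 1.787 × 10^5 m
D_f = 1.11 × 1.787 × 10^5 = 1.984 × 10^5 m
     = 198.4 km

D_f ≈ 198 km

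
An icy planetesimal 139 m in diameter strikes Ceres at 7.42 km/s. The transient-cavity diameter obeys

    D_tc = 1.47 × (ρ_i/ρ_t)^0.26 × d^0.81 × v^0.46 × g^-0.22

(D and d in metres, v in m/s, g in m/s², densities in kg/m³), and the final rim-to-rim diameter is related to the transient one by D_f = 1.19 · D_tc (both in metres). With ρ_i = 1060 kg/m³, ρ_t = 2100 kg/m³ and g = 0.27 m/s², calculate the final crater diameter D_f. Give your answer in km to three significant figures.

v = 7420 m/s.
(ρ_i/ρ_t)^0.26 = (1060/2100)^0.26 = 0.8371
d^0.81 = 139^0.81 = 54.43
v^0.46 = 7420^0.46 = 60.31
g^-0.22 = 0.27^-0.22 = 1.334
D_tc = 1.47 × 0.8371 × 54.43 × 60.31 × 1.334 = 5389 m
D_f = 1.19 × 5389 = 6413 m
     = 6.413 km

D_f ≈ 6.41 km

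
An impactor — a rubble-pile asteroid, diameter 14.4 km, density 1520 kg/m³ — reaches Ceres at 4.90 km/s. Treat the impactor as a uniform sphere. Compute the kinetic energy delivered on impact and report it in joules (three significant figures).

E ≈ 2.85 × 10^22 J

d = 14400 m; v = 4900 m/s.
Mass m = (π/6) ρ d³ = (π/6) × 1520 × (14400)³ = 2.376 × 10^15 kg
E = ½ m v² = 0.5 × 2.376 × 10^15 × (4900)² = 2.852 × 10^22 J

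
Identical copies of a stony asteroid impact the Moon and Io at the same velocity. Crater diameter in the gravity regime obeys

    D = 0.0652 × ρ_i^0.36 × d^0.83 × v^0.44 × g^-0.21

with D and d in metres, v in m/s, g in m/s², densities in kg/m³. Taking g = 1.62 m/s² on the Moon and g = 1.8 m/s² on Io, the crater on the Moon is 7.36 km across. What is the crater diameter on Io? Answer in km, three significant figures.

All impactor-dependent factors cancel in the ratio, leaving D_Io/D_Moon = (g_Io/g_Moon)^-0.21.
(1.8/1.62)^-0.21 = 1.111^-0.21 = 0.9781
D_Io = 0.9781 × 7.36 km = 7.20 km

D ≈ 7.20 km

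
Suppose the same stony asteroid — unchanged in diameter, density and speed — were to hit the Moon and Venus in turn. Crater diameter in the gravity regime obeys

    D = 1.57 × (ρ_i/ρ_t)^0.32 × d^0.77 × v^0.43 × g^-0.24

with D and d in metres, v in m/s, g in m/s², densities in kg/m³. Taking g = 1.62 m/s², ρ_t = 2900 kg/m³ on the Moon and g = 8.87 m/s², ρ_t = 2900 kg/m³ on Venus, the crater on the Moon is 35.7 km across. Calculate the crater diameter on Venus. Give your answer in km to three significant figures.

The impactor-only factors (d, v, ρ_i) cancel in the ratio, leaving D_Venus/D_Moon = (g_Venus/g_Moon)^-0.24 · (ρ_t,Moon/ρ_t,Venus)^0.32.
(8.87/1.62)^-0.24 = 5.475^-0.24 = 0.6649
(2900/2900)^0.32 = 1.000^0.32 = 1.000
Ratio = 0.6649 × 1.000 = 0.6649
D_Venus = 0.6649 × 35.7 km = 23.7 km

D ≈ 23.7 km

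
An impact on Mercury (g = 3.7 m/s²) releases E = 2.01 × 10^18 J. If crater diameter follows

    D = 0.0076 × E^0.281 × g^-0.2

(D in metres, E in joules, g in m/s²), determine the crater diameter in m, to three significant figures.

D ≈ 814 m

E^0.281 = (2.01 × 10^18)^0.281 = 1.391 × 10^5
g^-0.2 = 3.7^-0.2 = 0.7698
D = 0.0076 × 1.391 × 10^5 × 0.7698 = 813.8 m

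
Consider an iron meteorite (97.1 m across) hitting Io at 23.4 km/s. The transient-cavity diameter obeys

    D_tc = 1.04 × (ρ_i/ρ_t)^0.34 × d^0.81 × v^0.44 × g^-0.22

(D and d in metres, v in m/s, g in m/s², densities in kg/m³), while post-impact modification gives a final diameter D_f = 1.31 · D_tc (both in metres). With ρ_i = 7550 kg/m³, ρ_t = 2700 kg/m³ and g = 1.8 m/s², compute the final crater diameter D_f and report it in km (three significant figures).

v = 23400 m/s.
(ρ_i/ρ_t)^0.34 = (7550/2700)^0.34 = 1.419
d^0.81 = 97.1^0.81 = 40.70
v^0.44 = 23400^0.44 = 83.65
g^-0.22 = 1.8^-0.22 = 0.8787
D_tc = 1.04 × 1.419 × 40.70 × 83.65 × 0.8787 = 4415 m
D_f = 1.31 × 4415 = 5784 m
     = 5.784 km

D_f ≈ 5.78 km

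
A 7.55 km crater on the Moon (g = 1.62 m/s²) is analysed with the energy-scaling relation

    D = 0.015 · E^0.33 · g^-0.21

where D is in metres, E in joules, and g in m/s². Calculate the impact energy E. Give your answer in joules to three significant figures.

Rearranging: E = [D / (0.015 · g^-0.21)]^(1/0.33).
D = 7550 m.
g^-0.21 = 1.62^-0.21 = 0.9037
D / (0.015 × 0.9037) = 7550 / (0.01356) = 5.568 × 10^5
E = (5.568 × 10^5)^3.0303 = 2.577 × 10^17 J

E ≈ 2.58 × 10^17 J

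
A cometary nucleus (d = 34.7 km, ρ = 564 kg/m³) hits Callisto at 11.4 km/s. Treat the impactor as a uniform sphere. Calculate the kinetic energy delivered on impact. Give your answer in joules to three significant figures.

d = 34700 m; v = 11400 m/s.
Mass m = (π/6) ρ d³ = (π/6) × 564 × (34700)³ = 1.234 × 10^16 kg
E = ½ m v² = 0.5 × 1.234 × 10^16 × (11400)² = 8.019 × 10^23 J

E ≈ 8.02 × 10^23 J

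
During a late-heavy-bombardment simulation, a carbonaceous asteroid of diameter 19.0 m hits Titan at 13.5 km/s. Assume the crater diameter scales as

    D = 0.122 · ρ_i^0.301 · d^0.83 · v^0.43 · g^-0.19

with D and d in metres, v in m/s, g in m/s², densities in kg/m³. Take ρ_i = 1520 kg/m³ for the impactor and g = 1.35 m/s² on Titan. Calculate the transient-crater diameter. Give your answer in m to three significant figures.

D ≈ 719 m

In SI units: v = 13500 m/s.
ρ_i^0.301 = 1520^0.301 = 9.073
d^0.83 = 19^0.83 = 11.52
v^0.43 = 13500^0.43 = 59.71
g^-0.19 = 1.35^-0.19 = 0.9446
D = 0.122 × 9.073 × 11.52 × 59.71 × 0.9446 = 719.2 m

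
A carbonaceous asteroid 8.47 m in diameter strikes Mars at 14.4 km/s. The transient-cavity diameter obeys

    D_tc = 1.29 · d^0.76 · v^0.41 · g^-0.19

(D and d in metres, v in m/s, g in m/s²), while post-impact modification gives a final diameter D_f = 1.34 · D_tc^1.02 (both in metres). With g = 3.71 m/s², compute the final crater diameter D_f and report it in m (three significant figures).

D_f ≈ 387 m

v = 14400 m/s.
d^0.76 = 8.47^0.76 = 5.072
v^0.41 = 14400^0.41 = 50.69
g^-0.19 = 3.71^-0.19 = 0.7795
D_tc = 1.29 × 5.072 × 50.69 × 0.7795 = 258.5 m
D_f = 1.34 × (258.5)^1.02 = 387.1 m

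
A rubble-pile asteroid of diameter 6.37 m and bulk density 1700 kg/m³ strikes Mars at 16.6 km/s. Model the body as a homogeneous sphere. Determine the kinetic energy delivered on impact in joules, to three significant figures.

E ≈ 3.17 × 10^13 J

v = 16600 m/s.
Mass m = (π/6) ρ d³ = (π/6) × 1700 × (6.37)³ = 2.301 × 10^5 kg
E = ½ m v² = 0.5 × 2.301 × 10^5 × (16600)² = 3.170 × 10^13 J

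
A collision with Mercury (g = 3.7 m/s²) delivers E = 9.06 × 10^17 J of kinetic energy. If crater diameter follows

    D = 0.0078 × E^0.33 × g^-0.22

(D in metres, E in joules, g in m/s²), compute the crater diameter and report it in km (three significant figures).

D ≈ 4.93 km

E^0.33 = (9.06 × 10^17)^0.33 = 8.430 × 10^5
g^-0.22 = 3.7^-0.22 = 0.7499
D = 0.0078 × 8.430 × 10^5 × 0.7499 = 4931 m
   = 4.931 km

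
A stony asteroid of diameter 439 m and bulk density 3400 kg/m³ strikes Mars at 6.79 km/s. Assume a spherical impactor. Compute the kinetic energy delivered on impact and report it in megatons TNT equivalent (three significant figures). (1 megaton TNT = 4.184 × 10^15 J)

v = 6790 m/s.
Mass m = (π/6) ρ d³ = (π/6) × 3400 × (439)³ = 1.506 × 10^11 kg
E = ½ m v² = 0.5 × 1.506 × 10^11 × (6790)² = 3.472 × 10^18 J
   = 3.472 × 10^18 / 4.184×10^15 = 829.8 Mt

E ≈ 830 Mt TNT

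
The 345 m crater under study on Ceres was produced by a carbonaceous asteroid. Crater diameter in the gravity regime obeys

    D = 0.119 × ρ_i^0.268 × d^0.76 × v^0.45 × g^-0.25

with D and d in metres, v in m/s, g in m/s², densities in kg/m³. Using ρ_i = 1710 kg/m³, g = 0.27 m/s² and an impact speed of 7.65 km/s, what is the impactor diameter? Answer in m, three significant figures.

Rearranging for d: d = [D / (0.119 · 1710^0.268 · 7650^0.45 · 0.27^-0.25)]^(1/0.76).
1710^0.268 = 7.353
7650^0.45 = 55.93
0.27^-0.25 = 1.387
Denominator = 0.119 × 7.353 × 55.93 × 1.387 = 67.88
D / 67.88 = 345 / 67.88 = 5.082
d = 5.082^(1/0.76) = 5.082^1.3158 = 8.492 m

d ≈ 8.49 m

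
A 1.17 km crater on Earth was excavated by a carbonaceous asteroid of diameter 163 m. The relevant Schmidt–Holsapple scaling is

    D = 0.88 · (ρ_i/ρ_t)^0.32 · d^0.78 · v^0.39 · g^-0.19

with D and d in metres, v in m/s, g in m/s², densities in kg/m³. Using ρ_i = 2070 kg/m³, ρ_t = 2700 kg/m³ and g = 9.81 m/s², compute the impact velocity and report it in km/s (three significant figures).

Rearranging for v: v = [D / (0.88 · (2070/2700)^0.32 · 163^0.78 · 9.81^-0.19)]^(1/0.39).
D = 1170 m.
(2070/2700)^0.32 = 0.9185
163^0.78 = 53.15
9.81^-0.19 = 0.6480
Denominator = 0.88 × 0.9185 × 53.15 × 0.6480 = 27.84
D / 27.84 = 1170 / 27.84 = 42.03
v = 42.03^(1/0.39) = 42.03^2.5641 = 14554 m/s

v ≈ 14.6 km/s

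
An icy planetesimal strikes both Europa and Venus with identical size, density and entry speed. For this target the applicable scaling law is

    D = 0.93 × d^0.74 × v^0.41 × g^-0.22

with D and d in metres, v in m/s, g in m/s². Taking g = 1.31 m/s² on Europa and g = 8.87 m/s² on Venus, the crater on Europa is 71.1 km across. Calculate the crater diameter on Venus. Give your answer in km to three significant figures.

D ≈ 46.7 km

All impactor-dependent factors cancel in the ratio, leaving D_Venus/D_Europa = (g_Venus/g_Europa)^-0.22.
(8.87/1.31)^-0.22 = 6.771^-0.22 = 0.6565
D_Venus = 0.6565 × 71.1 km = 46.7 km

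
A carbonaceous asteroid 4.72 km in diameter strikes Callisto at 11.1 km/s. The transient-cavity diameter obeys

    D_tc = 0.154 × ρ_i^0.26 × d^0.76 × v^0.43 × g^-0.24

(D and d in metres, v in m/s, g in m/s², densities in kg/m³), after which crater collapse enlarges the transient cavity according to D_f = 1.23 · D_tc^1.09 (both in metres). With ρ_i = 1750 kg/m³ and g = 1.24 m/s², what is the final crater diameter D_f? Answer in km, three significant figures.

In SI: d = 4720 m, v = 11100 m/s.
ρ_i^0.26 = 1750^0.26 = 6.969
d^0.76 = 4720^0.76 = 619.7
v^0.43 = 11100^0.43 = 54.89
g^-0.24 = 1.24^-0.24 = 0.9497
D_tc = 0.154 × 6.969 × 619.7 × 54.89 × 0.9497 = 34670 m
D_f = 1.23 × (34670)^1.09 = 1.093 × 10^5 m
     = 109.3 km

D_f ≈ 109 km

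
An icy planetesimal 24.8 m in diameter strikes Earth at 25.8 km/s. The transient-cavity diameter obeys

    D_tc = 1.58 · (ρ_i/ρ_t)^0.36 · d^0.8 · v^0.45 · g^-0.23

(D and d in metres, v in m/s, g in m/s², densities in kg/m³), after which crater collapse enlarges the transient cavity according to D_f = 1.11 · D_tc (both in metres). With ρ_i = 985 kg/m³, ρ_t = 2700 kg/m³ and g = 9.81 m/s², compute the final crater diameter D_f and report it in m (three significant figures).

D_f ≈ 910 m

v = 25800 m/s.
(ρ_i/ρ_t)^0.36 = (985/2700)^0.36 = 0.6956
d^0.8 = 24.8^0.8 = 13.05
v^0.45 = 25800^0.45 = 96.66
g^-0.23 = 9.81^-0.23 = 0.5914
D_tc = 1.58 × 0.6956 × 13.05 × 96.66 × 0.5914 = 819.9 m
D_f = 1.11 × 819.9 = 910.1 m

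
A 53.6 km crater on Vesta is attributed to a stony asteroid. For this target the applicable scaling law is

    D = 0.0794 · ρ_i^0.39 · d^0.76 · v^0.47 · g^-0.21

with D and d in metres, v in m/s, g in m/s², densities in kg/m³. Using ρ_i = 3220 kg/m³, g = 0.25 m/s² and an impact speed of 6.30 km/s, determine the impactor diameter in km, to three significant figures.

Rearranging for d: d = [D / (0.0794 · 3220^0.39 · 6300^0.47 · 0.25^-0.21)]^(1/0.76).
D = 53600 m.
3220^0.39 = 23.34
6300^0.47 = 61.05
0.25^-0.21 = 1.338
Denominator = 0.0794 × 23.34 × 61.05 × 1.338 = 151.4
D / 151.4 = 53600 / 151.4 = 354.0
d = 354.0^(1/0.76) = 354.0^1.3158 = 2259 m

d ≈ 2.26 km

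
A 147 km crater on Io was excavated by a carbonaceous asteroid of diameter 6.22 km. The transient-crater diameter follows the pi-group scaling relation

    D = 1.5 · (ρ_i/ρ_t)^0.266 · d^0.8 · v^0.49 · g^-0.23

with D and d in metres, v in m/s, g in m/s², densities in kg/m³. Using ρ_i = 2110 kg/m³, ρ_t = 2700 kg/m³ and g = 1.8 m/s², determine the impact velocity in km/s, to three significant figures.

v ≈ 14.8 km/s

Rearranging for v: v = [D / (1.5 · (2110/2700)^0.266 · 6220^0.8 · 1.8^-0.23)]^(1/0.49).
D = 147000 m.
(2110/2700)^0.266 = 0.9365
6220^0.8 = 1084
1.8^-0.23 = 0.8735
Denominator = 1.5 × 0.9365 × 1084 × 0.8735 = 1330
D / 1330 = 147000 / 1330 = 110.5
v = 110.5^(1/0.49) = 110.5^2.0408 = 14794 m/s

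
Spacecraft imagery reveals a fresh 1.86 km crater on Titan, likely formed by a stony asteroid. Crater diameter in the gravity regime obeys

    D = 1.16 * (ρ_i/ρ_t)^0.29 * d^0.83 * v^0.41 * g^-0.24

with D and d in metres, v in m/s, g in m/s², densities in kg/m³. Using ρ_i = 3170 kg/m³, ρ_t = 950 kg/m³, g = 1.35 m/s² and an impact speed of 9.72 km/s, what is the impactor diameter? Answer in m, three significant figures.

d ≈ 55.8 m

Rearranging for d: d = [D / (1.16 · (3170/950)^0.29 · 9720^0.41 · 1.35^-0.24)]^(1/0.83).
D = 1860 m.
(3170/950)^0.29 = 1.418
9720^0.41 = 43.15
1.35^-0.24 = 0.9305
Denominator = 1.16 × 1.418 × 43.15 × 0.9305 = 66.04
D / 66.04 = 1860 / 66.04 = 28.16
d = 28.16^(1/0.83) = 28.16^1.2048 = 55.78 m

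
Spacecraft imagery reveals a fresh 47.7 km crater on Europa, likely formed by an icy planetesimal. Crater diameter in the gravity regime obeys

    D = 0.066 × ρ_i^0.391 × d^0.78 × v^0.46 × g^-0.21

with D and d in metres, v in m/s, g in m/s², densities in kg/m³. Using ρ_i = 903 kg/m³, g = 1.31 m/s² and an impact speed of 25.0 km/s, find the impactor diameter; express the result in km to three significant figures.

d ≈ 2.94 km

Rearranging for d: d = [D / (0.066 · 903^0.391 · 25000^0.46 · 1.31^-0.21)]^(1/0.78).
D = 47700 m.
903^0.391 = 14.31
25000^0.46 = 105.5
1.31^-0.21 = 0.9449
Denominator = 0.066 × 14.31 × 105.5 × 0.9449 = 94.15
D / 94.15 = 47700 / 94.15 = 506.6
d = 506.6^(1/0.78) = 506.6^1.2821 = 2935 m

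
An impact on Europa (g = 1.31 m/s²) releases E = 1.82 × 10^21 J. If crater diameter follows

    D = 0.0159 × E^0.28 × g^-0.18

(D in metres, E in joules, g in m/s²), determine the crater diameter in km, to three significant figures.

E^0.28 = (1.82 × 10^21)^0.28 = 8.971 × 10^5
g^-0.18 = 1.31^-0.18 = 0.9526
D = 0.0159 × 8.971 × 10^5 × 0.9526 = 13588 m
   = 13.59 km

D ≈ 13.6 km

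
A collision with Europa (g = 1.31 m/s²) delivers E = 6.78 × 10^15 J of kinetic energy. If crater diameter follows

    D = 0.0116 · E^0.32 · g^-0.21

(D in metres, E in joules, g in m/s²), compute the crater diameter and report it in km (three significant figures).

D ≈ 1.28 km

E^0.32 = (6.78 × 10^15)^0.32 = 1.164 × 10^5
g^-0.21 = 1.31^-0.21 = 0.9449
D = 0.0116 × 1.164 × 10^5 × 0.9449 = 1276 m
   = 1.276 km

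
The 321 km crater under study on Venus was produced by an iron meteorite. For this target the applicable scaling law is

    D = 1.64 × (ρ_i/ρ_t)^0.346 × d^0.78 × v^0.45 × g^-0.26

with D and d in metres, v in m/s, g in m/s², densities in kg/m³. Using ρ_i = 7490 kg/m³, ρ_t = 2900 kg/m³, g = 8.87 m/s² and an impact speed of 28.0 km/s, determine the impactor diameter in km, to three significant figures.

Rearranging for d: d = [D / (1.64 · (7490/2900)^0.346 · 28000^0.45 · 8.87^-0.26)]^(1/0.78).
D = 321000 m.
(7490/2900)^0.346 = 1.389
28000^0.45 = 100.3
8.87^-0.26 = 0.5669
Denominator = 1.64 × 1.389 × 100.3 × 0.5669 = 129.5
D / 129.5 = 321000 / 129.5 = 2479
d = 2479^(1/0.78) = 2479^1.2821 = 22480 m

d ≈ 22.5 km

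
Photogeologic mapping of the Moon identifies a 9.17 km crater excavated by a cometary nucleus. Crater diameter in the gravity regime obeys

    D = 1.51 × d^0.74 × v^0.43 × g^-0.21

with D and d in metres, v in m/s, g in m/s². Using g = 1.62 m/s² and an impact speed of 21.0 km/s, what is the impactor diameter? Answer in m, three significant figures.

Rearranging for d: d = [D / (1.51 · 21000^0.43 · 1.62^-0.21)]^(1/0.74).
D = 9170 m.
21000^0.43 = 72.20
1.62^-0.21 = 0.9037
Denominator = 1.51 × 72.20 × 0.9037 = 98.52
D / 98.52 = 9170 / 98.52 = 93.08
d = 93.08^(1/0.74) = 93.08^1.3514 = 457.8 m

d ≈ 458 m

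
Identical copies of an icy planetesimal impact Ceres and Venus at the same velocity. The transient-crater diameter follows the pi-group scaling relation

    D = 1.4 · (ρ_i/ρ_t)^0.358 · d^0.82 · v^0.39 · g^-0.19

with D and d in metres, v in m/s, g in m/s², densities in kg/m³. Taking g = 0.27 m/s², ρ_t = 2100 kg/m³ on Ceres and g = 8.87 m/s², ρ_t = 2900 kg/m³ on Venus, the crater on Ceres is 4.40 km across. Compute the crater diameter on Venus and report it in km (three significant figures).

D ≈ 2.02 km

The impactor-only factors (d, v, ρ_i) cancel in the ratio, leaving D_Venus/D_Ceres = (g_Venus/g_Ceres)^-0.19 · (ρ_t,Ceres/ρ_t,Venus)^0.358.
(8.87/0.27)^-0.19 = 32.85^-0.19 = 0.5151
(2100/2900)^0.358 = 0.7241^0.358 = 0.8909
Ratio = 0.5151 × 0.8909 = 0.4589
D_Venus = 0.4589 × 4.40 km = 2.02 km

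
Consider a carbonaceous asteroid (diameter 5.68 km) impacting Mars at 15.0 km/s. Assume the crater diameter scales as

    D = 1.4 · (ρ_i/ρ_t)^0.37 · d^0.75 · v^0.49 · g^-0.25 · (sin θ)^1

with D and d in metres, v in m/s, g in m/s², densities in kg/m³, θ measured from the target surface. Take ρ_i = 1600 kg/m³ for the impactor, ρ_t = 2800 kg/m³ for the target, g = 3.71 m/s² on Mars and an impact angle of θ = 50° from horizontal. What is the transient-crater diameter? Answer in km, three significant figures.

In SI units: d = 5680 m, v = 15000 m/s.
(ρ_i/ρ_t)^0.37 = (1600/2800)^0.37 = 0.8130
d^0.75 = 5680^0.75 = 654.3
v^0.49 = 15000^0.49 = 111.2
g^-0.25 = 3.71^-0.25 = 0.7205
(sin 50°)^1 = 0.7660^1 = 0.7660
D = 1.4 × 0.8130 × 654.3 × 111.2 × 0.7205 × 0.7660 = 45705 m
   = 45.70 km

D ≈ 45.7 km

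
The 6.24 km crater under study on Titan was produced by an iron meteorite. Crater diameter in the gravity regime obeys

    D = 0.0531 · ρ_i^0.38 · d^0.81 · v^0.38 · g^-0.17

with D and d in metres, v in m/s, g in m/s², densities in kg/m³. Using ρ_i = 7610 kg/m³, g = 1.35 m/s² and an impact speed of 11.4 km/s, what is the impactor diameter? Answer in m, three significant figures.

Rearranging for d: d = [D / (0.0531 · 7610^0.38 · 11400^0.38 · 1.35^-0.17)]^(1/0.81).
D = 6240 m.
7610^0.38 = 29.85
11400^0.38 = 34.80
1.35^-0.17 = 0.9503
Denominator = 0.0531 × 29.85 × 34.80 × 0.9503 = 52.42
D / 52.42 = 6240 / 52.42 = 119.0
d = 119.0^(1/0.81) = 119.0^1.2346 = 365.1 m

d ≈ 365 m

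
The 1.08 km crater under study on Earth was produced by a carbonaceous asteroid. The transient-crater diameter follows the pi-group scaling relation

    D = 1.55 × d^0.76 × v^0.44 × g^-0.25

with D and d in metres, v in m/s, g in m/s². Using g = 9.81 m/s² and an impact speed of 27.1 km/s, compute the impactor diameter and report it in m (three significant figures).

Rearranging for d: d = [D / (1.55 · 27100^0.44 · 9.81^-0.25)]^(1/0.76).
D = 1080 m.
27100^0.44 = 89.23
9.81^-0.25 = 0.5650
Denominator = 1.55 × 89.23 × 0.5650 = 78.14
D / 78.14 = 1080 / 78.14 = 13.82
d = 13.82^(1/0.76) = 13.82^1.3158 = 31.67 m

d ≈ 31.7 m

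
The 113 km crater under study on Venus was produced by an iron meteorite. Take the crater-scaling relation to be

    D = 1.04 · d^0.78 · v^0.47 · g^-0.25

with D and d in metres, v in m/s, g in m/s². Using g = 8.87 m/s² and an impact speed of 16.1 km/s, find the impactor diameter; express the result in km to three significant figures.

Rearranging for d: d = [D / (1.04 · 16100^0.47 · 8.87^-0.25)]^(1/0.78).
D = 113000 m.
16100^0.47 = 94.89
8.87^-0.25 = 0.5795
Denominator = 1.04 × 94.89 × 0.5795 = 57.19
D / 57.19 = 113000 / 57.19 = 1976
d = 1976^(1/0.78) = 1976^1.2821 = 16808 m

d ≈ 16.8 km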